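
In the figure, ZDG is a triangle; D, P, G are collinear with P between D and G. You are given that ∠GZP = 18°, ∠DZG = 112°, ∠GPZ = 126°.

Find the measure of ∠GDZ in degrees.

∠GDZ = 32°

1. ∠PGZ = 36°  [△ZPG]
2. ∠DGZ = 36°  [P on ray GD]
3. ∠GDZ = 32°  [△ZDG]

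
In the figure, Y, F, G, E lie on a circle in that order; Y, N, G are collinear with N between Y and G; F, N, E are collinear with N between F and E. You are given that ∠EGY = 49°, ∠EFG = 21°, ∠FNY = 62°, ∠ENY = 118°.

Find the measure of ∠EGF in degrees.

1. ∠EFY = 49°  [same arc YE]
2. ∠EYG = 21°  [same arc GE]
3. ∠FEY = 41°  [△YNE]
4. ∠EYF = 90°  [△YFE]
5. ∠EGF = 90°  [cyclic YFGE, opposite ∠Y+∠G]

∠EGF = 90°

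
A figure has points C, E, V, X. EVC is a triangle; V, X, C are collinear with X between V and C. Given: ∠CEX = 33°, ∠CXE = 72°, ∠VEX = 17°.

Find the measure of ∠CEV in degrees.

1. ∠ECX = 75°  [△EXC]
2. ∠EXV = 108°  [linear pair at X on VC]
3. ∠EVX = 55°  [△EVX]
4. ∠ECV = 75°  [X on ray CV]
5. ∠CVE = 55°  [X on ray VC]
6. ∠CEV = 50°  [△EVC]

∠CEV = 50°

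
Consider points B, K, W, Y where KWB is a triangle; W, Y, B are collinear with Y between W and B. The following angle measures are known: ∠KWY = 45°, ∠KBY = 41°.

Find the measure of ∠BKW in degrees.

∠BKW = 94°

1. ∠BWK = 45°  [Y on ray WB]
2. ∠KBW = 41°  [Y on ray BW]
3. ∠BKW = 94°  [△KWB]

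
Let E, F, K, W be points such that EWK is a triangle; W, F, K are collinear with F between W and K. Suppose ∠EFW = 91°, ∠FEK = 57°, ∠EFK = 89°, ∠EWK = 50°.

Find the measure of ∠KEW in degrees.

1. ∠EKF = 34°  [△EFK]
2. ∠EKW = 34°  [F on ray KW]
3. ∠KEW = 96°  [△EWK]

∠KEW = 96°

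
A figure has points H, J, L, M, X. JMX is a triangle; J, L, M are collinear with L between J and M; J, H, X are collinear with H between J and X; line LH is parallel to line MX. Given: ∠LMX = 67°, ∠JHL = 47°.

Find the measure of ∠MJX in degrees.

1. ∠JMX = 67°  [L on ray MJ]
2. ∠JXM = 47°  [LH∥MX, corresponding at H]
3. ∠MJX = 66°  [△JMX]

∠MJX = 66°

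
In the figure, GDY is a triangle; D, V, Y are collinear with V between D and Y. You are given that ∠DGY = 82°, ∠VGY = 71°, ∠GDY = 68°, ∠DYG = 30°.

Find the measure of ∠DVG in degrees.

1. ∠GYV = 30°  [V on ray YD]
2. ∠GVY = 79°  [△GVY]
3. ∠DVG = 101°  [linear pair at V on DY]

∠DVG = 101°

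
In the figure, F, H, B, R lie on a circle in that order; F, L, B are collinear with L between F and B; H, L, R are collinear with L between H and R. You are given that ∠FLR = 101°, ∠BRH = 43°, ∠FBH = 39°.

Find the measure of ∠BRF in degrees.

1. ∠BFH = 43°  [same arc HB]
2. ∠BHF = 98°  [△FHB]
3. ∠BRF = 82°  [cyclic FHBR, opposite ∠H+∠R]

∠BRF = 82°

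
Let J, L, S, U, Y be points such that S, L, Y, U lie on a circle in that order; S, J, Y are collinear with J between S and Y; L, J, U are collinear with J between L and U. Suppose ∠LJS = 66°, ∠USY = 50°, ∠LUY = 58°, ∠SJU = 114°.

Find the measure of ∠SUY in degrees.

1. ∠UJY = 66°  [vertical angles at J]
2. ∠SYU = 56°  [△YJU]
3. ∠SUY = 74°  [△SYU]

∠SUY = 74°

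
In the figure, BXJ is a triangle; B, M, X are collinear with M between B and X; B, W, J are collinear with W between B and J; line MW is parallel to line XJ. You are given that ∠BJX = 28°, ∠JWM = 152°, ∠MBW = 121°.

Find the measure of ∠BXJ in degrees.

1. ∠BWM = 28°  [MW∥XJ, corresponding at W]
2. ∠BMW = 31°  [△BMW]
3. ∠BXJ = 31°  [MW∥XJ, corresponding at M]

∠BXJ = 31°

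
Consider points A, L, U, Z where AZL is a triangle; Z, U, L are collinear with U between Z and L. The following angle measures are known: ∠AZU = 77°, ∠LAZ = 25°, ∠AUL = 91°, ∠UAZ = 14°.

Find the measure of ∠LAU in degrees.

1. ∠AZL = 77°  [U on ray ZL]
2. ∠ALZ = 78°  [△AZL]
3. ∠ALU = 78°  [U on ray LZ]
4. ∠LAU = 11°  [△AUL]

∠LAU = 11°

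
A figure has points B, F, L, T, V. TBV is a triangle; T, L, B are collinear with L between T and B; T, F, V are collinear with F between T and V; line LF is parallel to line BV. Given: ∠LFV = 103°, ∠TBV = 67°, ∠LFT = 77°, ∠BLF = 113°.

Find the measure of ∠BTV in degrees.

∠BTV = 36°

1. ∠FLT = 67°  [LF∥BV, corresponding at L]
2. ∠FTL = 36°  [△TLF]
3. ∠BTV = 36°  [L on TB, F on TV]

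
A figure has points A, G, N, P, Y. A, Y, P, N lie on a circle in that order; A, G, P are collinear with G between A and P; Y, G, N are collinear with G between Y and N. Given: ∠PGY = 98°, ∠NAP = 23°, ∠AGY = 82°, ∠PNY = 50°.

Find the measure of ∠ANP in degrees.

1. ∠NGP = 82°  [vertical angles at G]
2. ∠APN = 48°  [△PGN]
3. ∠ANP = 109°  [△APN]

∠ANP = 109°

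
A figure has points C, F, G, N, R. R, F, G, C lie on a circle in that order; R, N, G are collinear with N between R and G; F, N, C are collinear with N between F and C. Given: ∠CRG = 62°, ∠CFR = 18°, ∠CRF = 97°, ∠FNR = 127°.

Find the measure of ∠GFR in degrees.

∠GFR = 80°

1. ∠CFG = 62°  [same arc GC]
2. ∠FRG = 35°  [△RNF]
3. ∠FNG = 53°  [linear pair at N on RG]
4. ∠FGR = 65°  [△FNG]
5. ∠GFR = 80°  [△RFG]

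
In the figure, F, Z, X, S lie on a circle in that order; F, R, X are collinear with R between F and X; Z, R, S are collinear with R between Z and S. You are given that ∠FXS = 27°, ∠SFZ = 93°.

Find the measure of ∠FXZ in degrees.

1. ∠FZS = 27°  [same arc FS]
2. ∠FSZ = 60°  [△FZS]
3. ∠FXZ = 60°  [same arc FZ]

∠FXZ = 60°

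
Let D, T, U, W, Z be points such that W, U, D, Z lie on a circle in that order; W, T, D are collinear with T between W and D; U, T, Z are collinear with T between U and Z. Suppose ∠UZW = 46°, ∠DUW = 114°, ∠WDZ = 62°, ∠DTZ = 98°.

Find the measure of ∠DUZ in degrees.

1. ∠DZW = 66°  [cyclic WUDZ, opposite ∠U+∠Z]
2. ∠DWZ = 52°  [△WDZ]
3. ∠DUZ = 52°  [same arc DZ]

∠DUZ = 52°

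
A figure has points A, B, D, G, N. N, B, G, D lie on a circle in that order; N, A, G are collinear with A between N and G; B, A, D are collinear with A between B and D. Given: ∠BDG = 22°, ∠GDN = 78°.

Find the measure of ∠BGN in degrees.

1. ∠BNG = 22°  [same arc BG]
2. ∠GBN = 102°  [cyclic NBGD, opposite ∠B+∠D]
3. ∠BGN = 56°  [△NBG]

∠BGN = 56°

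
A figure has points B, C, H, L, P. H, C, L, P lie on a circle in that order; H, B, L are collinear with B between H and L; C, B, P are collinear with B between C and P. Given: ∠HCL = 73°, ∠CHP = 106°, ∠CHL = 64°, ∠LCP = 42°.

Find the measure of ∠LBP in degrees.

1. ∠HPL = 107°  [cyclic HCLP, opposite ∠C+∠P]
2. ∠CPL = 64°  [same arc CL]
3. ∠LHP = 42°  [same arc LP]
4. ∠HLP = 31°  [△HLP]
5. ∠LBP = 85°  [△LBP]

∠LBP = 85°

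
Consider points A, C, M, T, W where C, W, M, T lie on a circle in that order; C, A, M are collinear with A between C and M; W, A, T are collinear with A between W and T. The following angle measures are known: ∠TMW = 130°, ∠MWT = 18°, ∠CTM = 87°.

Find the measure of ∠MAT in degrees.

∠MAT = 73°

1. ∠MTW = 32°  [△WMT]
2. ∠MCT = 18°  [same arc MT]
3. ∠CMT = 75°  [△CMT]
4. ∠MAT = 73°  [△MAT]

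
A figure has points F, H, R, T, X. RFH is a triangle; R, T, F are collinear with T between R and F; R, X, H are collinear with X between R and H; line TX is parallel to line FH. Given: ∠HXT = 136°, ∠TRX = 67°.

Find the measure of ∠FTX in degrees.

∠FTX = 111°

1. ∠RXT = 44°  [linear pair at X on RH]
2. ∠RTX = 69°  [△RTX]
3. ∠FTX = 111°  [linear pair at T on RF]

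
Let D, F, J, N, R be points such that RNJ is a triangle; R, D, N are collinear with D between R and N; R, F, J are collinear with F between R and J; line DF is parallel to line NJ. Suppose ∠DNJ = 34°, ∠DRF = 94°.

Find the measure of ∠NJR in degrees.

∠NJR = 52°

1. ∠JNR = 34°  [D on ray NR]
2. ∠JRN = 94°  [D on RN, F on RJ]
3. ∠NJR = 52°  [△RNJ]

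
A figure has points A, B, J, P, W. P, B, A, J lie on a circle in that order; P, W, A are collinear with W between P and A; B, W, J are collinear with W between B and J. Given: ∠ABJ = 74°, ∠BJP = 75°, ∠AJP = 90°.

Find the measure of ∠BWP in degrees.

∠BWP = 149°

1. ∠APJ = 74°  [same arc AJ]
2. ∠BAP = 75°  [same arc PB]
3. ∠ABP = 90°  [cyclic PBAJ, opposite ∠B+∠J]
4. ∠JAP = 16°  [△PAJ]
5. ∠APB = 15°  [△PBA]
6. ∠JBP = 16°  [same arc PJ]
7. ∠BWP = 149°  [△PWB]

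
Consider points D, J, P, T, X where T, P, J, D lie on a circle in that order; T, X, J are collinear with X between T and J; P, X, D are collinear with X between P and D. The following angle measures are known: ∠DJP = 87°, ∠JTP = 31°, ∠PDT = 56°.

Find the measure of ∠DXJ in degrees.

∠DXJ = 118°

1. ∠DTP = 93°  [cyclic TPJD, opposite ∠T+∠J]
2. ∠JDP = 31°  [same arc PJ]
3. ∠DPT = 31°  [△TPD]
4. ∠DJT = 31°  [same arc TD]
5. ∠DXJ = 118°  [△JXD]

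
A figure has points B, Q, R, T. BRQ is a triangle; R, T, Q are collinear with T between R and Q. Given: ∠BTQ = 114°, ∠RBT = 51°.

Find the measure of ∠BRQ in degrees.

∠BRQ = 63°

1. ∠BTR = 66°  [linear pair at T on RQ]
2. ∠BRT = 63°  [△BRT]
3. ∠BRQ = 63°  [T on ray RQ]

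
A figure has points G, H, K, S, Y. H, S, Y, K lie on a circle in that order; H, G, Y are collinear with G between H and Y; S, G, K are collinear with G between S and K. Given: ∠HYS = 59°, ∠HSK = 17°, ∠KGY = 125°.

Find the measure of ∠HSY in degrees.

∠HSY = 83°

1. ∠HKS = 59°  [same arc HS]
2. ∠HYK = 17°  [same arc HK]
3. ∠HGK = 55°  [linear pair at G on HY]
4. ∠KHY = 66°  [△HGK]
5. ∠HKY = 97°  [△HYK]
6. ∠HSY = 83°  [cyclic HSYK, opposite ∠S+∠K]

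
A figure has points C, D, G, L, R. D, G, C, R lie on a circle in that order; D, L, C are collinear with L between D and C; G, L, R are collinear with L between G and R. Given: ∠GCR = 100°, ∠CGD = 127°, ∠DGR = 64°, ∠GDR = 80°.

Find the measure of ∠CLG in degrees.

1. ∠CRD = 53°  [cyclic DGCR, opposite ∠G+∠R]
2. ∠DCR = 64°  [same arc DR]
3. ∠DRG = 36°  [△DGR]
4. ∠CDR = 63°  [△DCR]
5. ∠DCG = 36°  [same arc DG]
6. ∠CGR = 63°  [same arc CR]
7. ∠CLG = 81°  [△GLC]

∠CLG = 81°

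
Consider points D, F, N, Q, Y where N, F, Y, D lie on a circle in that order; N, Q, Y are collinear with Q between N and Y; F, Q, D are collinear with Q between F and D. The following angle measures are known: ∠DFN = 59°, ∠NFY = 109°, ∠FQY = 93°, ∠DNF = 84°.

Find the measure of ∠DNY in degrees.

∠DNY = 50°

1. ∠DYN = 59°  [same arc ND]
2. ∠NDY = 71°  [cyclic NFYD, opposite ∠F+∠D]
3. ∠DNY = 50°  [△NYD]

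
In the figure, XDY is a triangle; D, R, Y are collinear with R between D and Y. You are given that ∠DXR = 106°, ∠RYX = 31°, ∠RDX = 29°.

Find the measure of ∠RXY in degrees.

1. ∠DRX = 45°  [△XDR]
2. ∠XRY = 135°  [linear pair at R on DY]
3. ∠RXY = 14°  [△XRY]

∠RXY = 14°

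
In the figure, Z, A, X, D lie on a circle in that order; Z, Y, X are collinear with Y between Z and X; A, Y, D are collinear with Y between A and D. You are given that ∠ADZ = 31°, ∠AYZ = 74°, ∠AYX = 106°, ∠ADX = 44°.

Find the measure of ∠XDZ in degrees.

1. ∠DYX = 74°  [vertical angles at Y]
2. ∠DYZ = 106°  [vertical angles at Y]
3. ∠DXZ = 62°  [△XYD]
4. ∠DZX = 43°  [△ZYD]
5. ∠XDZ = 75°  [△ZXD]

∠XDZ = 75°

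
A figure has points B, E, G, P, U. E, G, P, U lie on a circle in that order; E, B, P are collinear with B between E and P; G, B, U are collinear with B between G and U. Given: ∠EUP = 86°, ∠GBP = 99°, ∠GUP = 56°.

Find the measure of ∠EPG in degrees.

∠EPG = 30°

1. ∠EGP = 94°  [cyclic EGPU, opposite ∠G+∠U]
2. ∠GEP = 56°  [same arc GP]
3. ∠EPG = 30°  [△EGP]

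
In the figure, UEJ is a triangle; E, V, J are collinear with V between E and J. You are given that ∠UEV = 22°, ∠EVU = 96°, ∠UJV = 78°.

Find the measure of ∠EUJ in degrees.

∠EUJ = 80°

1. ∠JEU = 22°  [V on ray EJ]
2. ∠EJU = 78°  [V on ray JE]
3. ∠EUJ = 80°  [△UEJ]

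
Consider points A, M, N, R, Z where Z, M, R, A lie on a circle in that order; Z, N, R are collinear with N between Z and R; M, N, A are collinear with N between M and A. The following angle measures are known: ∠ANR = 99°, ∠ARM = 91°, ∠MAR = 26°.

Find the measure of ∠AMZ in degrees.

∠AMZ = 55°

1. ∠MNZ = 99°  [vertical angles at N]
2. ∠MZR = 26°  [same arc MR]
3. ∠AMZ = 55°  [△ZNM]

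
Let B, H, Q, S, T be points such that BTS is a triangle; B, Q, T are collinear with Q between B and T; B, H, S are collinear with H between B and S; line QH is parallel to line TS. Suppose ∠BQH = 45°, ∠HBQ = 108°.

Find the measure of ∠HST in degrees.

∠HST = 27°

1. ∠BHQ = 27°  [△BQH]
2. ∠QHS = 153°  [linear pair at H on BS]
3. ∠HST = 27°  [QH∥TS, co-interior at S–H]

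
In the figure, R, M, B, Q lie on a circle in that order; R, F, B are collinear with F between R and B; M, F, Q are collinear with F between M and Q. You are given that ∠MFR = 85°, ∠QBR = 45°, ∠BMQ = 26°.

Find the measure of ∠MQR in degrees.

∠MQR = 59°

1. ∠BFQ = 85°  [vertical angles at F]
2. ∠BRQ = 26°  [same arc BQ]
3. ∠QFR = 95°  [linear pair at F on RB]
4. ∠MQR = 59°  [△RFQ]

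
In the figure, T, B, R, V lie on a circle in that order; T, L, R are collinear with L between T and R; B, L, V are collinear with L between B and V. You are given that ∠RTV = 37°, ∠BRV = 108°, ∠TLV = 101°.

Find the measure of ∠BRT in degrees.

∠BRT = 42°

1. ∠RBV = 37°  [same arc RV]
2. ∠BLR = 101°  [vertical angles at L]
3. ∠BRT = 42°  [△BLR]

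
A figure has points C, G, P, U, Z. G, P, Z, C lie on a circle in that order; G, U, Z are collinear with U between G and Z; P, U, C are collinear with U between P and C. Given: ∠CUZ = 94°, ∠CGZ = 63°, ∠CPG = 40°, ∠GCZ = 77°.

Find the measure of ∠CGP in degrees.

1. ∠CUG = 86°  [linear pair at U on GZ]
2. ∠GCP = 31°  [△GUC]
3. ∠CGP = 109°  [△GPC]

∠CGP = 109°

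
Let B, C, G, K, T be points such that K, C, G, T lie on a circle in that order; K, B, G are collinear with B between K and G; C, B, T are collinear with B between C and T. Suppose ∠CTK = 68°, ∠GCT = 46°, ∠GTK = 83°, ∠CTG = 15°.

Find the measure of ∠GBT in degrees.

1. ∠GKT = 46°  [same arc GT]
2. ∠KGT = 51°  [△KGT]
3. ∠GBT = 114°  [△GBT]

∠GBT = 114°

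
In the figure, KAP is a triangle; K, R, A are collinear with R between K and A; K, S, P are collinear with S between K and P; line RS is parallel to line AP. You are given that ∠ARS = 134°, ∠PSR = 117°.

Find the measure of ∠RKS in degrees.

∠RKS = 71°

1. ∠KRS = 46°  [linear pair at R on KA]
2. ∠KSR = 63°  [linear pair at S on KP]
3. ∠RKS = 71°  [△KRS]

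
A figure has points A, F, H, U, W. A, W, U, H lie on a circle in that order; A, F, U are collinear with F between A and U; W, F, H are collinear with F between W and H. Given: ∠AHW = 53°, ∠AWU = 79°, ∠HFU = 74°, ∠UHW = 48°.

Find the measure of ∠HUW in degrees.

∠HUW = 111°

1. ∠AHU = 101°  [cyclic AWUH, opposite ∠W+∠H]
2. ∠AUH = 58°  [△UFH]
3. ∠HAU = 21°  [△AUH]
4. ∠HWU = 21°  [same arc UH]
5. ∠HUW = 111°  [△WUH]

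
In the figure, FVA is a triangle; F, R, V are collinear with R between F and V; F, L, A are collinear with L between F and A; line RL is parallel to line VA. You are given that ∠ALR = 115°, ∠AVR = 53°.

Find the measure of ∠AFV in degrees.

1. ∠FLR = 65°  [linear pair at L on FA]
2. ∠AVF = 53°  [R on ray VF]
3. ∠FAV = 65°  [RL∥VA, corresponding at L]
4. ∠AFV = 62°  [△FVA]

∠AFV = 62°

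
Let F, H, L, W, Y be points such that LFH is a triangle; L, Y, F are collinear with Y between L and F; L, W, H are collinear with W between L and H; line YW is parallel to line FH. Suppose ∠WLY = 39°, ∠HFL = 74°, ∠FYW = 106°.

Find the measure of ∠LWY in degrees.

1. ∠FLH = 39°  [Y on LF, W on LH]
2. ∠FHL = 67°  [△LFH]
3. ∠LWY = 67°  [YW∥FH, corresponding at W]

∠LWY = 67°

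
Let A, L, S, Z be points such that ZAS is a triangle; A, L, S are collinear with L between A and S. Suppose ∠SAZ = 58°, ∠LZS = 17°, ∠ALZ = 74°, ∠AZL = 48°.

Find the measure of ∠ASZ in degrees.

1. ∠SLZ = 106°  [linear pair at L on AS]
2. ∠LSZ = 57°  [△ZLS]
3. ∠ASZ = 57°  [L on ray SA]

∠ASZ = 57°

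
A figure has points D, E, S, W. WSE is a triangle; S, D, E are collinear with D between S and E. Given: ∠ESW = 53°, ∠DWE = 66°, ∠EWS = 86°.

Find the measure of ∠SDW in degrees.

∠SDW = 107°

1. ∠SEW = 41°  [△WSE]
2. ∠DEW = 41°  [D on ray ES]
3. ∠EDW = 73°  [△WDE]
4. ∠SDW = 107°  [linear pair at D on SE]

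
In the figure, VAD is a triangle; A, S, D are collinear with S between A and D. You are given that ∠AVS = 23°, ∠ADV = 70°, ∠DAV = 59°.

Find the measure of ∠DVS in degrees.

1. ∠SDV = 70°  [S on ray DA]
2. ∠SAV = 59°  [S on ray AD]
3. ∠ASV = 98°  [△VAS]
4. ∠DSV = 82°  [linear pair at S on AD]
5. ∠DVS = 28°  [△VSD]

∠DVS = 28°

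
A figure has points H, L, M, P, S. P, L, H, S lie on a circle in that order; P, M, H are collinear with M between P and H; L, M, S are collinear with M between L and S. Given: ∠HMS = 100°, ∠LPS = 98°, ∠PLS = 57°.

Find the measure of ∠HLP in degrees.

1. ∠LMP = 100°  [vertical angles at M]
2. ∠LSP = 25°  [△PLS]
3. ∠HPL = 23°  [△PML]
4. ∠LHP = 25°  [same arc PL]
5. ∠HLP = 132°  [△PLH]

∠HLP = 132°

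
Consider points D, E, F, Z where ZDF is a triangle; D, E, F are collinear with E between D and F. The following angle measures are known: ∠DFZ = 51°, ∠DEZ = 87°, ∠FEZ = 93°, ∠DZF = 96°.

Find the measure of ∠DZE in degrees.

1. ∠FDZ = 33°  [△ZDF]
2. ∠EDZ = 33°  [E on ray DF]
3. ∠DZE = 60°  [△ZDE]

∠DZE = 60°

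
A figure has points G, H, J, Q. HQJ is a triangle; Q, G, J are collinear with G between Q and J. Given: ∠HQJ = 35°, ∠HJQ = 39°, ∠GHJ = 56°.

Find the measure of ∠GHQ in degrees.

1. ∠GQH = 35°  [G on ray QJ]
2. ∠GJH = 39°  [G on ray JQ]
3. ∠HGJ = 85°  [△HGJ]
4. ∠HGQ = 95°  [linear pair at G on QJ]
5. ∠GHQ = 50°  [△HQG]

∠GHQ = 50°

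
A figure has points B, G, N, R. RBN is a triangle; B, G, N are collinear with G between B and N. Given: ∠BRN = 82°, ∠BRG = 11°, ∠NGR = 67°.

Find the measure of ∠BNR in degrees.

1. ∠BGR = 113°  [linear pair at G on BN]
2. ∠GBR = 56°  [△RBG]
3. ∠NBR = 56°  [G on ray BN]
4. ∠BNR = 42°  [△RBN]

∠BNR = 42°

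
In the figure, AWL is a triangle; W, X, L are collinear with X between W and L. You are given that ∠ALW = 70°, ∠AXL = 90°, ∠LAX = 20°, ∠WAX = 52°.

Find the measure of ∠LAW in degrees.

1. ∠AXW = 90°  [linear pair at X on WL]
2. ∠AWX = 38°  [△AWX]
3. ∠AWL = 38°  [X on ray WL]
4. ∠LAW = 72°  [△AWL]

∠LAW = 72°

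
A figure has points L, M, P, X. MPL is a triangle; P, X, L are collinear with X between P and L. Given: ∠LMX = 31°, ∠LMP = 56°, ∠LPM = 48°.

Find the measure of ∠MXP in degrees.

1. ∠MLP = 76°  [△MPL]
2. ∠MLX = 76°  [X on ray LP]
3. ∠LXM = 73°  [△MXL]
4. ∠MXP = 107°  [linear pair at X on PL]

∠MXP = 107°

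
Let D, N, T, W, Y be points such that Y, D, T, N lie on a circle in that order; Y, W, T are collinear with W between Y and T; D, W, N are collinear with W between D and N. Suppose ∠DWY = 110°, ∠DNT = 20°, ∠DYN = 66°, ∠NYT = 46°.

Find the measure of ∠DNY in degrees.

1. ∠NWT = 110°  [vertical angles at W]
2. ∠NWY = 70°  [linear pair at W on YT]
3. ∠DNY = 64°  [△YWN]

∠DNY = 64°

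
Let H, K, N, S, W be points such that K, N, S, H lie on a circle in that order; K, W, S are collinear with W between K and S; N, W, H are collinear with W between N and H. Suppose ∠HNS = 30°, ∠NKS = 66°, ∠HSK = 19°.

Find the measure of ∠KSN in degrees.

1. ∠HKS = 30°  [same arc SH]
2. ∠KHS = 131°  [△KSH]
3. ∠KNS = 49°  [cyclic KNSH, opposite ∠N+∠H]
4. ∠KSN = 65°  [△KNS]

∠KSN = 65°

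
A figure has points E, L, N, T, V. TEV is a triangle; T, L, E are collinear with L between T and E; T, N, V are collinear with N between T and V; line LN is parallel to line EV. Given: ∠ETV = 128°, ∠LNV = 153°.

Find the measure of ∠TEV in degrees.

1. ∠LTN = 128°  [L on TE, N on TV]
2. ∠LNT = 27°  [linear pair at N on TV]
3. ∠NLT = 25°  [△TLN]
4. ∠TEV = 25°  [LN∥EV, corresponding at L]

∠TEV = 25°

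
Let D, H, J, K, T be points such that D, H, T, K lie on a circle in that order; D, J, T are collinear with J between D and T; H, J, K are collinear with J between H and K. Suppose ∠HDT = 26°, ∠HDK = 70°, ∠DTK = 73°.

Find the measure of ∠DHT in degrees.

1. ∠DHK = 73°  [same arc DK]
2. ∠DKH = 37°  [△DHK]
3. ∠DTH = 37°  [same arc DH]
4. ∠DHT = 117°  [△DHT]

∠DHT = 117°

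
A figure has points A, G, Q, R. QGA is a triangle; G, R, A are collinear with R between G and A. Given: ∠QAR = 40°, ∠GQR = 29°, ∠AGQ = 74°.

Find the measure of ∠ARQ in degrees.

∠ARQ = 103°

1. ∠QGR = 74°  [R on ray GA]
2. ∠GRQ = 77°  [△QGR]
3. ∠ARQ = 103°  [linear pair at R on GA]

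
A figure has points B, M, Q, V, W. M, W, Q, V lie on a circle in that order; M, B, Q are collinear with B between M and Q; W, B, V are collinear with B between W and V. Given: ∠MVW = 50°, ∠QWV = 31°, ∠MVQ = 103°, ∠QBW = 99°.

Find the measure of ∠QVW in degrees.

∠QVW = 53°

1. ∠MQW = 50°  [same arc MW]
2. ∠MWQ = 77°  [cyclic MWQV, opposite ∠W+∠V]
3. ∠QMW = 53°  [△MWQ]
4. ∠QVW = 53°  [same arc WQ]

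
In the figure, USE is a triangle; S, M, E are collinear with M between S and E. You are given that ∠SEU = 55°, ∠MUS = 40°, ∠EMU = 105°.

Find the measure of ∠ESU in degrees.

1. ∠SMU = 75°  [linear pair at M on SE]
2. ∠MSU = 65°  [△USM]
3. ∠ESU = 65°  [M on ray SE]

∠ESU = 65°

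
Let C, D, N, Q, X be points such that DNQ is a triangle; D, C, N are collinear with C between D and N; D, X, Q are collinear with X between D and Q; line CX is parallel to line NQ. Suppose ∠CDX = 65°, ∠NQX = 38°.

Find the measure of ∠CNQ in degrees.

1. ∠NDQ = 65°  [C on DN, X on DQ]
2. ∠DQN = 38°  [X on ray QD]
3. ∠DNQ = 77°  [△DNQ]
4. ∠CNQ = 77°  [C on ray ND]

∠CNQ = 77°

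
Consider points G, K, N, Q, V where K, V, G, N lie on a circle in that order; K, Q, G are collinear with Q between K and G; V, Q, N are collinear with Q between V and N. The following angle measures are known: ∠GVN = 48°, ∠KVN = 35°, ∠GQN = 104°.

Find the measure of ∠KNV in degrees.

∠KNV = 56°

1. ∠GKN = 48°  [same arc GN]
2. ∠KQN = 76°  [linear pair at Q on KG]
3. ∠KNV = 56°  [△KQN]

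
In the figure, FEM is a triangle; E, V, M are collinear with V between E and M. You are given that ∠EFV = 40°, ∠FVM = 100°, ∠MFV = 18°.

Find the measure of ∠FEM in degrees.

1. ∠EVF = 80°  [linear pair at V on EM]
2. ∠FEV = 60°  [△FEV]
3. ∠FEM = 60°  [V on ray EM]

∠FEM = 60°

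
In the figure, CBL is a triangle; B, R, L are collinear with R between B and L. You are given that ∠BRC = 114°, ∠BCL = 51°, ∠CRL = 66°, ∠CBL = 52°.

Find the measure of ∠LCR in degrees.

1. ∠BLC = 77°  [△CBL]
2. ∠CLR = 77°  [R on ray LB]
3. ∠LCR = 37°  [△CRL]

∠LCR = 37°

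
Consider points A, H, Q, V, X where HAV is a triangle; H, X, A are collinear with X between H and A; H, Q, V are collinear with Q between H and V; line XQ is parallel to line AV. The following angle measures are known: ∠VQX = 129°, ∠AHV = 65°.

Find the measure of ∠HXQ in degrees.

1. ∠HQX = 51°  [linear pair at Q on HV]
2. ∠QHX = 65°  [X on HA, Q on HV]
3. ∠HXQ = 64°  [△HXQ]

∠HXQ = 64°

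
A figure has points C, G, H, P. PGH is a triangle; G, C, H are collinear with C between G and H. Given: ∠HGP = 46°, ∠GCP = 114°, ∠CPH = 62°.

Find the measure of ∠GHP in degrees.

∠GHP = 52°

1. ∠HCP = 66°  [linear pair at C on GH]
2. ∠CHP = 52°  [△PCH]
3. ∠GHP = 52°  [C on ray HG]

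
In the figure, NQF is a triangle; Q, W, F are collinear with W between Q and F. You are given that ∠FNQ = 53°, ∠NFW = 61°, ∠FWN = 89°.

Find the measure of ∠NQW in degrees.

∠NQW = 66°

1. ∠NFQ = 61°  [W on ray FQ]
2. ∠FQN = 66°  [△NQF]
3. ∠NQW = 66°  [W on ray QF]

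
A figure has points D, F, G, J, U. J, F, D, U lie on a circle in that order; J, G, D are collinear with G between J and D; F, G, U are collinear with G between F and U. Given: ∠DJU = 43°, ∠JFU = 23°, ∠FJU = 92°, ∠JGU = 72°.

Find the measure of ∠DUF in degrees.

∠DUF = 49°

1. ∠DFU = 43°  [same arc DU]
2. ∠FDU = 88°  [cyclic JFDU, opposite ∠J+∠D]
3. ∠DUF = 49°  [△FDU]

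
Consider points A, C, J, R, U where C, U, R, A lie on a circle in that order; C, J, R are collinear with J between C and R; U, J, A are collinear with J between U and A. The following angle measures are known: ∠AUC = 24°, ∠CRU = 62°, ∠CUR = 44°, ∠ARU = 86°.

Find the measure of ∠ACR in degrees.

1. ∠ARC = 24°  [same arc CA]
2. ∠CAR = 136°  [cyclic CURA, opposite ∠U+∠A]
3. ∠ACR = 20°  [△CRA]

∠ACR = 20°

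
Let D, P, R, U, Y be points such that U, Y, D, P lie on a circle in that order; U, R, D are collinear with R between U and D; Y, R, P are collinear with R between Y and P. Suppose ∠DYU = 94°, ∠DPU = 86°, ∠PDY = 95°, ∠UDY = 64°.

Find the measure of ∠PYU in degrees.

1. ∠PUY = 85°  [cyclic UYDP, opposite ∠U+∠D]
2. ∠UPY = 64°  [same arc UY]
3. ∠PYU = 31°  [△UYP]

∠PYU = 31°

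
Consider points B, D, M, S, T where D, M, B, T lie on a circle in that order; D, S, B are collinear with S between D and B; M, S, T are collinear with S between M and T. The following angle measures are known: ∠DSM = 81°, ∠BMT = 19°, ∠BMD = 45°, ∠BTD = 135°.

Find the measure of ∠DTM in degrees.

∠DTM = 62°

1. ∠BST = 81°  [vertical angles at S]
2. ∠BDT = 19°  [same arc BT]
3. ∠DST = 99°  [linear pair at S on DB]
4. ∠DTM = 62°  [△DST]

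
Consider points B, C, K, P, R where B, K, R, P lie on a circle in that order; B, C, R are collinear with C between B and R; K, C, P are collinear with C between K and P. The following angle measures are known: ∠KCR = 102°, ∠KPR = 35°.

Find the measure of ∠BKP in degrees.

∠BKP = 67°

1. ∠BCK = 78°  [linear pair at C on BR]
2. ∠KBR = 35°  [same arc KR]
3. ∠BKP = 67°  [△BCK]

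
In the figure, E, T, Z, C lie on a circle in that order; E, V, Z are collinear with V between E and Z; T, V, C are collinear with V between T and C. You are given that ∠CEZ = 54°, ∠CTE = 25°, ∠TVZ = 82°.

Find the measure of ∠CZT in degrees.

1. ∠CTZ = 54°  [same arc ZC]
2. ∠CZE = 25°  [same arc EC]
3. ∠CVE = 82°  [vertical angles at V]
4. ∠CVZ = 98°  [linear pair at V on EZ]
5. ∠TCZ = 57°  [△ZVC]
6. ∠CZT = 69°  [△TZC]

∠CZT = 69°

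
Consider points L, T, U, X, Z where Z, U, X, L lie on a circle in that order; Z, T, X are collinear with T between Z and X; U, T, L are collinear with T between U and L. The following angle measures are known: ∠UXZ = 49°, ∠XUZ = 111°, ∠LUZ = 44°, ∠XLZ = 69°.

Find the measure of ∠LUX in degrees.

1. ∠LXZ = 44°  [same arc ZL]
2. ∠LZX = 67°  [△ZXL]
3. ∠LUX = 67°  [same arc XL]

∠LUX = 67°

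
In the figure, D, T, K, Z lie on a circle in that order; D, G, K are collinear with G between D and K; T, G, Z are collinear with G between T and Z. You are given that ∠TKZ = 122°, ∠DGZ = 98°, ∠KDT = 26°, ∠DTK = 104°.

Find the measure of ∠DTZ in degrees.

∠DTZ = 72°

1. ∠KGT = 98°  [vertical angles at G]
2. ∠DGT = 82°  [linear pair at G on DK]
3. ∠DTZ = 72°  [△DGT]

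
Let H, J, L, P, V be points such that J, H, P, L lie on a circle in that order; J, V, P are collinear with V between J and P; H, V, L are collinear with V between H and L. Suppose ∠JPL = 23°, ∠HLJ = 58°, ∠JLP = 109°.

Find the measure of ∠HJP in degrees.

1. ∠HPJ = 58°  [same arc JH]
2. ∠JHP = 71°  [cyclic JHPL, opposite ∠H+∠L]
3. ∠HJP = 51°  [△JHP]

∠HJP = 51°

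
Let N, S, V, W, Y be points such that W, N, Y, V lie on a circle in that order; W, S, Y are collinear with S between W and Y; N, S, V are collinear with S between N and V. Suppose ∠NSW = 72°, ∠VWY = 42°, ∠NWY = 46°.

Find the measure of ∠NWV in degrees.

1. ∠VNY = 42°  [same arc YV]
2. ∠NVY = 46°  [same arc NY]
3. ∠NYV = 92°  [△NYV]
4. ∠NWV = 88°  [cyclic WNYV, opposite ∠W+∠Y]

∠NWV = 88°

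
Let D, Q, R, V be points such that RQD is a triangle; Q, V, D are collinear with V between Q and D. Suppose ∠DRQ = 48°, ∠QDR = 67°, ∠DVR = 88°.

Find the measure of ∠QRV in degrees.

∠QRV = 23°

1. ∠DQR = 65°  [△RQD]
2. ∠QVR = 92°  [linear pair at V on QD]
3. ∠RQV = 65°  [V on ray QD]
4. ∠QRV = 23°  [△RQV]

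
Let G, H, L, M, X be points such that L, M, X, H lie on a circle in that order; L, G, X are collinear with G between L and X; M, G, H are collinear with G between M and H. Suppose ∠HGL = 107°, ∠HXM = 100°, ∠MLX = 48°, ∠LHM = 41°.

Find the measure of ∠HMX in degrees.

∠HMX = 32°

1. ∠MGX = 107°  [vertical angles at G]
2. ∠LXM = 41°  [same arc LM]
3. ∠HMX = 32°  [△MGX]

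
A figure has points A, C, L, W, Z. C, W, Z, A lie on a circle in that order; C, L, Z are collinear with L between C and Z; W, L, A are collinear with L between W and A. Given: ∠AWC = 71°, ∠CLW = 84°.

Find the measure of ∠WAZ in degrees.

∠WAZ = 25°

1. ∠AZC = 71°  [same arc CA]
2. ∠ALZ = 84°  [vertical angles at L]
3. ∠WAZ = 25°  [△ZLA]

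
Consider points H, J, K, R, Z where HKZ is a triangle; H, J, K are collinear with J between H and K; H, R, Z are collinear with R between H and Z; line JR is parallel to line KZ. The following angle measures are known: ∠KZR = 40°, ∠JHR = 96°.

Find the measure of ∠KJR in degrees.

∠KJR = 136°

1. ∠HZK = 40°  [R on ray ZH]
2. ∠KHZ = 96°  [J on HK, R on HZ]
3. ∠HKZ = 44°  [△HKZ]
4. ∠HJR = 44°  [JR∥KZ, corresponding at J]
5. ∠KJR = 136°  [linear pair at J on HK]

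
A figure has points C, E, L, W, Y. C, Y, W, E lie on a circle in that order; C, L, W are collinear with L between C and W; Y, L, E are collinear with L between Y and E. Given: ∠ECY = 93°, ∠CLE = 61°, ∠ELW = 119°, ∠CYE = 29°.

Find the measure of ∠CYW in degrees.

1. ∠CEY = 58°  [△CYE]
2. ∠CLY = 119°  [vertical angles at L]
3. ∠WCY = 32°  [△CLY]
4. ∠CWY = 58°  [same arc CY]
5. ∠CYW = 90°  [△CYW]

∠CYW = 90°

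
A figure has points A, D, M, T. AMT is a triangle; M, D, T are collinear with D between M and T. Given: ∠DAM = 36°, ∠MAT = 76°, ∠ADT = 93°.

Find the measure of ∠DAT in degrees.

∠DAT = 40°

1. ∠ADM = 87°  [linear pair at D on MT]
2. ∠AMD = 57°  [△AMD]
3. ∠AMT = 57°  [D on ray MT]
4. ∠ATM = 47°  [△AMT]
5. ∠ATD = 47°  [D on ray TM]
6. ∠DAT = 40°  [△ADT]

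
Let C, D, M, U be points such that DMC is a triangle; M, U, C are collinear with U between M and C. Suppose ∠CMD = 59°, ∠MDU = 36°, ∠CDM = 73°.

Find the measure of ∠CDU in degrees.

1. ∠DCM = 48°  [△DMC]
2. ∠DMU = 59°  [U on ray MC]
3. ∠DUM = 85°  [△DMU]
4. ∠DCU = 48°  [U on ray CM]
5. ∠CUD = 95°  [linear pair at U on MC]
6. ∠CDU = 37°  [△DUC]

∠CDU = 37°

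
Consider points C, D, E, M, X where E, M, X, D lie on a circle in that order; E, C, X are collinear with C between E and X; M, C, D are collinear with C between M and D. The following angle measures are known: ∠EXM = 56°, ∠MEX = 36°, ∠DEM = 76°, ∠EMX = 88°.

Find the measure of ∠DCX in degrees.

∠DCX = 96°

1. ∠EDM = 56°  [same arc EM]
2. ∠MDX = 36°  [same arc MX]
3. ∠DME = 48°  [△EMD]
4. ∠DXE = 48°  [same arc ED]
5. ∠DCX = 96°  [△XCD]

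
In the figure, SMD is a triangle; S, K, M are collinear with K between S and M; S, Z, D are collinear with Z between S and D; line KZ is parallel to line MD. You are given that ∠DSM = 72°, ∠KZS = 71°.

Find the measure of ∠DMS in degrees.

1. ∠KSZ = 72°  [K on SM, Z on SD]
2. ∠SKZ = 37°  [△SKZ]
3. ∠DMS = 37°  [KZ∥MD, corresponding at K]

∠DMS = 37°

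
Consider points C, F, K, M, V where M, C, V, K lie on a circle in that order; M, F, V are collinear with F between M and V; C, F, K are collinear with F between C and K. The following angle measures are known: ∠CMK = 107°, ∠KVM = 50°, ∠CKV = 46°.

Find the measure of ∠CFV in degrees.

1. ∠KCM = 50°  [same arc MK]
2. ∠CMV = 46°  [same arc CV]
3. ∠CFM = 84°  [△MFC]
4. ∠CFV = 96°  [linear pair at F on MV]

∠CFV = 96°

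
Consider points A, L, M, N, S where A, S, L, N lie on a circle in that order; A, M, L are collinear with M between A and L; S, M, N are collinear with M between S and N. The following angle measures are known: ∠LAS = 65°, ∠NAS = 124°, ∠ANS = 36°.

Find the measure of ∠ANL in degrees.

1. ∠LNS = 65°  [same arc SL]
2. ∠NLS = 56°  [cyclic ASLN, opposite ∠A+∠L]
3. ∠ASN = 20°  [△ASN]
4. ∠LSN = 59°  [△SLN]
5. ∠ALN = 20°  [same arc AN]
6. ∠LAN = 59°  [same arc LN]
7. ∠ANL = 101°  [△ALN]

∠ANL = 101°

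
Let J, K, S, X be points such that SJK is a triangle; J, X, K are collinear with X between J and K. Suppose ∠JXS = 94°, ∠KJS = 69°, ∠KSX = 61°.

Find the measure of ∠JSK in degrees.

∠JSK = 78°

1. ∠KXS = 86°  [linear pair at X on JK]
2. ∠SKX = 33°  [△SXK]
3. ∠JKS = 33°  [X on ray KJ]
4. ∠JSK = 78°  [△SJK]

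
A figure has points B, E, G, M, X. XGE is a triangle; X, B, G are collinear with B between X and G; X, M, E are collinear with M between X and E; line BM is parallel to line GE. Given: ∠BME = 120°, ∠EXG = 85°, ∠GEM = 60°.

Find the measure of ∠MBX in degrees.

∠MBX = 35°

1. ∠BMX = 60°  [linear pair at M on XE]
2. ∠BXM = 85°  [B on XG, M on XE]
3. ∠MBX = 35°  [△XBM]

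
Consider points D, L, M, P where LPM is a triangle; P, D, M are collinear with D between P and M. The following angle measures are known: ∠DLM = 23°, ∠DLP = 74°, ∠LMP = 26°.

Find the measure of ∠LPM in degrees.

∠LPM = 57°

1. ∠DML = 26°  [D on ray MP]
2. ∠LDM = 131°  [△LDM]
3. ∠LDP = 49°  [linear pair at D on PM]
4. ∠DPL = 57°  [△LPD]
5. ∠LPM = 57°  [D on ray PM]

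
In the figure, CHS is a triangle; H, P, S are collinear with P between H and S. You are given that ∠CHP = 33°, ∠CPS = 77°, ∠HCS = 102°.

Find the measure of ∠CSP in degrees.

1. ∠CHS = 33°  [P on ray HS]
2. ∠CSH = 45°  [△CHS]
3. ∠CSP = 45°  [P on ray SH]

∠CSP = 45°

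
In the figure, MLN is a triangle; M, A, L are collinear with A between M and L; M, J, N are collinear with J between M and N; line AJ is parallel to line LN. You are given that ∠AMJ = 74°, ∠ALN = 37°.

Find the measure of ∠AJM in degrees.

1. ∠LMN = 74°  [A on ML, J on MN]
2. ∠MLN = 37°  [A on ray LM]
3. ∠LNM = 69°  [△MLN]
4. ∠AJM = 69°  [AJ∥LN, corresponding at J]

∠AJM = 69°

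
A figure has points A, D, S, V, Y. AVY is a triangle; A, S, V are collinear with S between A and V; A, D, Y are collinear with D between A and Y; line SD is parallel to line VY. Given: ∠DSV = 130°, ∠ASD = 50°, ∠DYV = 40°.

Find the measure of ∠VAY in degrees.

1. ∠AVY = 50°  [SD∥VY, corresponding at S]
2. ∠AYV = 40°  [D on ray YA]
3. ∠VAY = 90°  [△AVY]

∠VAY = 90°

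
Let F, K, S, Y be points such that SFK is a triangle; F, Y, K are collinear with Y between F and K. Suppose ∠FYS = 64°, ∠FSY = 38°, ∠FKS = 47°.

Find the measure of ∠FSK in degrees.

∠FSK = 55°

1. ∠SFY = 78°  [△SFY]
2. ∠KFS = 78°  [Y on ray FK]
3. ∠FSK = 55°  [△SFK]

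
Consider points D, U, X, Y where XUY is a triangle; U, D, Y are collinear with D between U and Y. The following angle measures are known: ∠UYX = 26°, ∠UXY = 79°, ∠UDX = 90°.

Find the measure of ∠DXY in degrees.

∠DXY = 64°

1. ∠DYX = 26°  [D on ray YU]
2. ∠XDY = 90°  [linear pair at D on UY]
3. ∠DXY = 64°  [△XDY]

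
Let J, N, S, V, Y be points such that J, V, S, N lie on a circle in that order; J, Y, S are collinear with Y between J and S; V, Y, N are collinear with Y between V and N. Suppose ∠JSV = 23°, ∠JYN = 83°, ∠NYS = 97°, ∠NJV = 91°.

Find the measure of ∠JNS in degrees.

∠JNS = 40°

1. ∠JNV = 23°  [same arc JV]
2. ∠NJS = 74°  [△JYN]
3. ∠JVN = 66°  [△JVN]
4. ∠JSN = 66°  [same arc JN]
5. ∠JNS = 40°  [△JSN]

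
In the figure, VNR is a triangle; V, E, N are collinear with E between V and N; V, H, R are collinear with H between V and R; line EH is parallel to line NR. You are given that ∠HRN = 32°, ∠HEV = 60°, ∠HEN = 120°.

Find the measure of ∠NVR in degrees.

∠NVR = 88°

1. ∠NRV = 32°  [H on ray RV]
2. ∠RNV = 60°  [EH∥NR, corresponding at E]
3. ∠NVR = 88°  [△VNR]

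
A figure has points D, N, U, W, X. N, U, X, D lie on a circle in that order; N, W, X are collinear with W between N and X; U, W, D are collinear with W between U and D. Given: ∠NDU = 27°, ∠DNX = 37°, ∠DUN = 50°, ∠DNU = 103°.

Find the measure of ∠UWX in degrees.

1. ∠NXU = 27°  [same arc NU]
2. ∠DUX = 37°  [same arc XD]
3. ∠UWX = 116°  [△UWX]

∠UWX = 116°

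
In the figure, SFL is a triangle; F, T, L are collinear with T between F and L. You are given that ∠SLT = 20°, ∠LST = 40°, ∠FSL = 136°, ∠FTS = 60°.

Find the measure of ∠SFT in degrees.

1. ∠FLS = 20°  [T on ray LF]
2. ∠LFS = 24°  [△SFL]
3. ∠SFT = 24°  [T on ray FL]

∠SFT = 24°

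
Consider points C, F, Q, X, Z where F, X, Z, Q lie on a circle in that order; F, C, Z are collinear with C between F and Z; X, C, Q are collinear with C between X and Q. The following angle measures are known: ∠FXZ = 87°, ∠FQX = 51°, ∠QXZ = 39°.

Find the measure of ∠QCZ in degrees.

1. ∠QFZ = 39°  [same arc ZQ]
2. ∠FCQ = 90°  [△FCQ]
3. ∠QCZ = 90°  [linear pair at C on FZ]

∠QCZ = 90°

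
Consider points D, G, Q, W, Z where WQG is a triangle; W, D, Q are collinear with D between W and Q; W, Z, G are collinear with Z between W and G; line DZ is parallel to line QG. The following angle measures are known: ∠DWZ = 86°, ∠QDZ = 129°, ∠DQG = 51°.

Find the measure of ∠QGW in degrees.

1. ∠GWQ = 86°  [D on WQ, Z on WG]
2. ∠GQW = 51°  [D on ray QW]
3. ∠QGW = 43°  [△WQG]

∠QGW = 43°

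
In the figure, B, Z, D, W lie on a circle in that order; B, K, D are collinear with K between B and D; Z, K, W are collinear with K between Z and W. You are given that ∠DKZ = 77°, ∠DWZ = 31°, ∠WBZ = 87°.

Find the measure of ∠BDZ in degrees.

∠BDZ = 47°

1. ∠WDZ = 93°  [cyclic BZDW, opposite ∠B+∠D]
2. ∠DZW = 56°  [△ZDW]
3. ∠BDZ = 47°  [△ZKD]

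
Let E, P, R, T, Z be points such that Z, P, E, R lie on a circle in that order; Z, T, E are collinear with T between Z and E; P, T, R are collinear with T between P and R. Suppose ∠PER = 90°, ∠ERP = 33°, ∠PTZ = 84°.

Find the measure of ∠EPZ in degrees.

1. ∠EPR = 57°  [△PER]
2. ∠EZP = 33°  [same arc PE]
3. ∠ETP = 96°  [linear pair at T on ZE]
4. ∠PEZ = 27°  [△PTE]
5. ∠EPZ = 120°  [△ZPE]

∠EPZ = 120°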